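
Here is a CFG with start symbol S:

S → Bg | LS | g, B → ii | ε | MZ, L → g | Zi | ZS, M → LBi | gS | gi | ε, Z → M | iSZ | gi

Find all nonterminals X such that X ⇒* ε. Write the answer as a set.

{B, M, Z}

Directly nullable (have an ε-rule): {B, M}.
Z is nullable via Z -> M (every symbol on the right is already known nullable).
Not nullable: L, S — each has a terminal in every rule's right-hand side or depends on a non-nullable symbol.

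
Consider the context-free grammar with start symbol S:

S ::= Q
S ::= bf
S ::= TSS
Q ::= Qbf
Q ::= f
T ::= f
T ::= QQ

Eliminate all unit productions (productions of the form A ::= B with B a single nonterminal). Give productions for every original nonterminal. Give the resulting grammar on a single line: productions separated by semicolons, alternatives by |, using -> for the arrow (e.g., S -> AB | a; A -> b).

Unit productions: S->Q.
Unit pairs (A ⇒* B via units): (S,Q).
S: inherits non-unit rules of {Q, S} → Qbf | TSS | bf | f.
Q: inherits non-unit rules of {Q} → Qbf | f.
T: inherits non-unit rules of {T} → QQ | f.

S -> f | bf | Qbf | TSS; Q -> f | Qbf; T -> f | QQ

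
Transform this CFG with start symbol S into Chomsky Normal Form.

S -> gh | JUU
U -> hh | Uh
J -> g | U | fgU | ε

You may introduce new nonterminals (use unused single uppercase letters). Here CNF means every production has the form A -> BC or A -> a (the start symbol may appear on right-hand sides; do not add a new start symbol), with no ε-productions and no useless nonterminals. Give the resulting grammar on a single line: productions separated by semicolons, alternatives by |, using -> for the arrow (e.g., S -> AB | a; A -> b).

Nullable: {J}; after ε-elimination: S -> UU | gh | JUU; J -> U | g | fgU; U -> Uh | hh.
After unit-elimination: S -> UU | gh | JUU; J -> g | Uh | hh | fgU; U -> Uh | hh.
TERM: introduce B -> f, C -> g, A -> h and substitute in every rule of length ≥2.
BIN: J -> BCU becomes J -> BD, D -> CU; S -> JUU becomes S -> JE, E -> UU.

S -> CA | JE | UU; A -> h; B -> f; C -> g; D -> CU; E -> UU; J -> g | AA | BD | UA; U -> AA | UA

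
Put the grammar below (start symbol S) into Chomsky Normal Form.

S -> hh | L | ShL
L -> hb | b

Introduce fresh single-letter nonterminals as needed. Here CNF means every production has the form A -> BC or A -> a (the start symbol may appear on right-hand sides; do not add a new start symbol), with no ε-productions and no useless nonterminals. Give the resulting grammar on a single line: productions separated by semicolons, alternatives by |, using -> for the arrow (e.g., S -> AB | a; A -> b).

S -> b | AA | AB | SC; A -> h; B -> b; C -> AL; L -> b | AB

No ε-productions.
After unit-elimination: S -> b | hb | hh | ShL; L -> b | hb.
TERM: introduce B -> b, A -> h and substitute in every rule of length ≥2.
BIN: S -> SAL becomes S -> SC, C -> AL.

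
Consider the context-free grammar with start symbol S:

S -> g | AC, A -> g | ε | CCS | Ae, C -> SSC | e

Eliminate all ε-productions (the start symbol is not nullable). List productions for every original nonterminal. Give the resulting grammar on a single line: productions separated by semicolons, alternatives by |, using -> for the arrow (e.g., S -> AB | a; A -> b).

S -> C | g | AC; A -> e | g | Ae | CCS; C -> e | SSC

Nullable set: {A}.
S -> AC: A nullable, giving AC | C.
Drop A -> ε.
A -> Ae: A nullable, giving Ae | e.
Unchanged (no nullable symbols): S -> g; A -> CCS; A -> g; C -> SSC; C -> e.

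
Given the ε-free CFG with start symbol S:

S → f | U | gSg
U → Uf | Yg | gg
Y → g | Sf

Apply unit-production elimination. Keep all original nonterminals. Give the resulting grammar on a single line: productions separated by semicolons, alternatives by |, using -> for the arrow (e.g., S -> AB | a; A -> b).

Unit productions: S->U.
Unit pairs (A ⇒* B via units): (S,U).
S: inherits non-unit rules of {S, U} → Uf | Yg | f | gSg | gg.
U: inherits non-unit rules of {U} → Uf | Yg | gg.
Y: inherits non-unit rules of {Y} → Sf | g.

S -> f | Uf | Yg | gg | gSg; U -> Uf | Yg | gg; Y -> g | Sf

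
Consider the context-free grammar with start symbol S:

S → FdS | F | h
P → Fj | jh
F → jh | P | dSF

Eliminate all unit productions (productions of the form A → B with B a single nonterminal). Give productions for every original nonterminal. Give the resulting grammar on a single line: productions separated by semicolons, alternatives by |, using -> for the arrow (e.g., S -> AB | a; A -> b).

S -> h | Fj | jh | FdS | dSF; F -> Fj | jh | dSF; P -> Fj | jh

Unit productions: F->P, S->F.
Unit pairs (A ⇒* B via units): (F,P), (S,F), (S,P).
S: inherits non-unit rules of {F, P, S} → FdS | Fj | dSF | h | jh.
F: inherits non-unit rules of {F, P} → Fj | dSF | jh.
P: inherits non-unit rules of {P} → Fj | jh.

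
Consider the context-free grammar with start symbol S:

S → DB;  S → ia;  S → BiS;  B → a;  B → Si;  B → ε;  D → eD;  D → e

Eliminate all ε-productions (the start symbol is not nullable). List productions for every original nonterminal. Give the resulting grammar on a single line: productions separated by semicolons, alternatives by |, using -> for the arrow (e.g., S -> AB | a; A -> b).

Nullable set: {B}.
S -> BiS: B nullable, giving BiS | iS.
S -> DB: B nullable, giving D | DB.
Drop B -> ε.
Unchanged (no nullable symbols): S -> ia; B -> Si; B -> a; D -> e; D -> eD.

S -> D | DB | iS | ia | BiS; B -> a | Si; D -> e | eD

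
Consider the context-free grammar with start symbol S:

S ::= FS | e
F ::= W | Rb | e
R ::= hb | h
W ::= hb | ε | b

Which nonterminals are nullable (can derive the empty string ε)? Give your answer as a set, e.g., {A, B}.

Directly nullable (have an ε-rule): {W}.
F is nullable via F -> W (every symbol on the right is already known nullable).
Not nullable: R, S — each has a terminal in every rule's right-hand side or depends on a non-nullable symbol.

{F, W}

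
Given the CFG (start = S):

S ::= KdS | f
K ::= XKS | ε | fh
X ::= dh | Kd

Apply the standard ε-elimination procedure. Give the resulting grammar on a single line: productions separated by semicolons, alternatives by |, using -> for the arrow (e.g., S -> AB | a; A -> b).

Nullable set: {K}.
S -> KdS: K nullable, giving KdS | dS.
Drop K -> ε.
K -> XKS: K nullable, giving XKS | XS.
X -> Kd: K nullable, giving Kd | d.
Unchanged (no nullable symbols): S -> f; K -> fh; X -> dh.

S -> f | dS | KdS; K -> XS | fh | XKS; X -> d | Kd | dh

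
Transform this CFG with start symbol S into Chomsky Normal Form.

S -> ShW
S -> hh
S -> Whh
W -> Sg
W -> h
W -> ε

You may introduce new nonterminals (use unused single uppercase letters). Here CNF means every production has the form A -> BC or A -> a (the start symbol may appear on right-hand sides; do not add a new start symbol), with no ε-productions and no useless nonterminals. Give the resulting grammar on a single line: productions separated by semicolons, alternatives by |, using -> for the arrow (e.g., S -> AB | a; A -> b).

S -> AA | SA | SC | WD; A -> h; B -> g; C -> AW; D -> AA; W -> h | SB

Nullable: {W}; after ε-elimination: S -> Sh | hh | ShW | Whh; W -> h | Sg.
No unit productions to eliminate.
TERM: introduce B -> g, A -> h and substitute in every rule of length ≥2.
BIN: S -> SAW becomes S -> SC, C -> AW; S -> WAA becomes S -> WD, D -> AA.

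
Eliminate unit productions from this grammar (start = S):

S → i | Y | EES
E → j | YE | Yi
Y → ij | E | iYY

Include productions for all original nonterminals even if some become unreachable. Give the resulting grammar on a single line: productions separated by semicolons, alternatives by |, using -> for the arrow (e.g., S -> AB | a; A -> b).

S -> i | j | YE | Yi | ij | EES | iYY; E -> j | YE | Yi; Y -> j | YE | Yi | ij | iYY

Unit productions: S->Y, Y->E.
Unit pairs (A ⇒* B via units): (S,E), (S,Y), (Y,E).
S: inherits non-unit rules of {E, S, Y} → EES | YE | Yi | i | iYY | ij | j.
E: inherits non-unit rules of {E} → YE | Yi | j.
Y: inherits non-unit rules of {E, Y} → YE | Yi | iYY | ij | j.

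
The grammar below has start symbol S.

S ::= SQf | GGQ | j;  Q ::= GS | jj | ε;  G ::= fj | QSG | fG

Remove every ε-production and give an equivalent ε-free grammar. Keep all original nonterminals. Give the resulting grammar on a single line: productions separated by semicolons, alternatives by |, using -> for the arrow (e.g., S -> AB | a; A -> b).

Nullable set: {Q}.
S -> GGQ: Q nullable, giving GG | GGQ.
S -> SQf: Q nullable, giving SQf | Sf.
G -> QSG: Q nullable, giving QSG | SG.
Drop Q -> ε.
Unchanged (no nullable symbols): S -> j; G -> fG; G -> fj; Q -> GS; Q -> jj.

S -> j | GG | Sf | GGQ | SQf; G -> SG | fG | fj | QSG; Q -> GS | jj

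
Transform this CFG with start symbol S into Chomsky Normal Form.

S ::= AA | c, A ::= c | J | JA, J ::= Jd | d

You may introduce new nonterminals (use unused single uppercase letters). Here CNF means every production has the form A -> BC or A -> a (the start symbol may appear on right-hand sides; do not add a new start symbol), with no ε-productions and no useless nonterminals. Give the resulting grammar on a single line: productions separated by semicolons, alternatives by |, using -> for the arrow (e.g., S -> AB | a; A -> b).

S -> c | AA; A -> c | d | JA | JB; B -> d; J -> d | JB

No ε-productions.
After unit-elimination: S -> c | AA; A -> c | d | JA | Jd; J -> d | Jd.
TERM: introduce B -> d and substitute in every rule of length ≥2.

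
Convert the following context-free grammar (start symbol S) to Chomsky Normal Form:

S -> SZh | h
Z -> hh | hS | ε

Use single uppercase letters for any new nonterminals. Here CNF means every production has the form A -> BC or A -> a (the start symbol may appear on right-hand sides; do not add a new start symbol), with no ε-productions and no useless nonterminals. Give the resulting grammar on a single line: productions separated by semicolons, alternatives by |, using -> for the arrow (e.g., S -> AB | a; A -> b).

Nullable: {Z}; after ε-elimination: S -> h | Sh | SZh; Z -> hS | hh.
No unit productions to eliminate.
TERM: introduce A -> h and substitute in every rule of length ≥2.
BIN: S -> SZA becomes S -> SB, B -> ZA.

S -> h | SA | SB; A -> h; B -> ZA; Z -> AA | AS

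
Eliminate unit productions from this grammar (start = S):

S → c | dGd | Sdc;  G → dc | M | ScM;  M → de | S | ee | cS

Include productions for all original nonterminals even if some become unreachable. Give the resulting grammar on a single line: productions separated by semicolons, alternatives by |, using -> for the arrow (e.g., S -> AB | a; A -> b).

Unit productions: G->M, M->S.
Unit pairs (A ⇒* B via units): (G,M), (G,S), (M,S).
S: inherits non-unit rules of {S} → Sdc | c | dGd.
G: inherits non-unit rules of {G, M, S} → ScM | Sdc | c | cS | dGd | dc | de | ee.
M: inherits non-unit rules of {M, S} → Sdc | c | cS | dGd | de | ee.

S -> c | Sdc | dGd; G -> c | cS | dc | de | ee | ScM | Sdc | dGd; M -> c | cS | de | ee | Sdc | dGd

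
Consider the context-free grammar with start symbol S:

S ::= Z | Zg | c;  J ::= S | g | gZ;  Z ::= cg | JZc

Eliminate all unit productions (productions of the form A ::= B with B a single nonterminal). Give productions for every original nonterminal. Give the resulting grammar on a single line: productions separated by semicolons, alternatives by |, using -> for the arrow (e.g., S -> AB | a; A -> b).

Unit productions: J->S, S->Z.
Unit pairs (A ⇒* B via units): (J,S), (J,Z), (S,Z).
S: inherits non-unit rules of {S, Z} → JZc | Zg | c | cg.
J: inherits non-unit rules of {J, S, Z} → JZc | Zg | c | cg | g | gZ.
Z: inherits non-unit rules of {Z} → JZc | cg.

S -> c | Zg | cg | JZc; J -> c | g | Zg | cg | gZ | JZc; Z -> cg | JZc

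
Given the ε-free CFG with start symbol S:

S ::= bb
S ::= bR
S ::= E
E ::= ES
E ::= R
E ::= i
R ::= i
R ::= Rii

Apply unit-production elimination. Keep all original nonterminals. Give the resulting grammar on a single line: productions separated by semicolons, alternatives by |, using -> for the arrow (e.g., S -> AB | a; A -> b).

S -> i | ES | bR | bb | Rii; E -> i | ES | Rii; R -> i | Rii

Unit productions: E->R, S->E.
Unit pairs (A ⇒* B via units): (E,R), (S,E), (S,R).
S: inherits non-unit rules of {E, R, S} → ES | Rii | bR | bb | i.
E: inherits non-unit rules of {E, R} → ES | Rii | i.
R: inherits non-unit rules of {R} → Rii | i.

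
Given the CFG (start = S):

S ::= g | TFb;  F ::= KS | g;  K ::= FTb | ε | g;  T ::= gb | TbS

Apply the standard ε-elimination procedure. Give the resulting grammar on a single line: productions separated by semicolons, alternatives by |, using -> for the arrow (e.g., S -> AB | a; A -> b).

Nullable set: {K}.
F -> KS: K nullable, giving KS | S.
Drop K -> ε.
Unchanged (no nullable symbols): S -> TFb; S -> g; F -> g; K -> FTb; K -> g; T -> TbS; T -> gb.

S -> g | TFb; F -> S | g | KS; K -> g | FTb; T -> gb | TbS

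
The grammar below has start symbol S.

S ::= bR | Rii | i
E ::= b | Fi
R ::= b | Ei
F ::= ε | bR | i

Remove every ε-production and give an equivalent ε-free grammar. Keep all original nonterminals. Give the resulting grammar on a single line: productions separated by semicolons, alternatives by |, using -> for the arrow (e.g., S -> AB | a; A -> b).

S -> i | bR | Rii; E -> b | i | Fi; F -> i | bR; R -> b | Ei

Nullable set: {F}.
E -> Fi: F nullable, giving Fi | i.
Drop F -> ε.
Unchanged (no nullable symbols): S -> Rii; S -> bR; S -> i; E -> b; F -> bR; F -> i; R -> Ei; R -> b.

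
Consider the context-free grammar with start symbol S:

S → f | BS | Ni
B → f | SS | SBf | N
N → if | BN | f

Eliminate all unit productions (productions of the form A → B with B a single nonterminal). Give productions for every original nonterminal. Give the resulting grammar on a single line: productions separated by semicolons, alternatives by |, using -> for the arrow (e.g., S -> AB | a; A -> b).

S -> f | BS | Ni; B -> f | BN | SS | if | SBf; N -> f | BN | if

Unit productions: B->N.
Unit pairs (A ⇒* B via units): (B,N).
S: inherits non-unit rules of {S} → BS | Ni | f.
B: inherits non-unit rules of {B, N} → BN | SBf | SS | f | if.
N: inherits non-unit rules of {N} → BN | f | if.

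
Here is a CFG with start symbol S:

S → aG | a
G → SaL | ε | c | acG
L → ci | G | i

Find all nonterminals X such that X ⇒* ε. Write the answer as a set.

Directly nullable (have an ε-rule): {G}.
L is nullable via L -> G (every symbol on the right is already known nullable).
Not nullable: S — each has a terminal in every rule's right-hand side or depends on a non-nullable symbol.

{G, L}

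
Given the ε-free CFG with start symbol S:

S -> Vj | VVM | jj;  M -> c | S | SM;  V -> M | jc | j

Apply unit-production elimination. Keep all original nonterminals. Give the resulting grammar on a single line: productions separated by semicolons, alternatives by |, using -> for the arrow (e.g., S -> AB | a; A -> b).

S -> Vj | jj | VVM; M -> c | SM | Vj | jj | VVM; V -> c | j | SM | Vj | jc | jj | VVM

Unit productions: M->S, V->M.
Unit pairs (A ⇒* B via units): (M,S), (V,M), (V,S).
S: inherits non-unit rules of {S} → VVM | Vj | jj.
M: inherits non-unit rules of {M, S} → SM | VVM | Vj | c | jj.
V: inherits non-unit rules of {M, S, V} → SM | VVM | Vj | c | j | jc | jj.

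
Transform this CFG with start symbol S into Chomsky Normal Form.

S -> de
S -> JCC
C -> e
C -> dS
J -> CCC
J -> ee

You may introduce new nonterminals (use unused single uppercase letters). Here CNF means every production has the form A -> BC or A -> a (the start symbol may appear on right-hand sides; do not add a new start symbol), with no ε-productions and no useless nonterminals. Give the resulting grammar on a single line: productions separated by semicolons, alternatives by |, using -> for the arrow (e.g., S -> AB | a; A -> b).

No ε-productions.
No unit productions to eliminate.
TERM: introduce A -> d, B -> e and substitute in every rule of length ≥2.
BIN: J -> CCC becomes J -> CD, D -> CC; S -> JCC becomes S -> JE, E -> CC.

S -> AB | JE; A -> d; B -> e; C -> e | AS; D -> CC; E -> CC; J -> BB | CD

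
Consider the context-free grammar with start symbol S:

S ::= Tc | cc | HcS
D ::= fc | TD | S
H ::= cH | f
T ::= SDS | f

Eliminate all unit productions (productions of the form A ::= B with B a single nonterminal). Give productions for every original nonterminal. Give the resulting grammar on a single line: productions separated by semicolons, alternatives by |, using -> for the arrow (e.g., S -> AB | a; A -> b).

S -> Tc | cc | HcS; D -> TD | Tc | cc | fc | HcS; H -> f | cH; T -> f | SDS

Unit productions: D->S.
Unit pairs (A ⇒* B via units): (D,S).
S: inherits non-unit rules of {S} → HcS | Tc | cc.
D: inherits non-unit rules of {D, S} → HcS | TD | Tc | cc | fc.
H: inherits non-unit rules of {H} → cH | f.
T: inherits non-unit rules of {T} → SDS | f.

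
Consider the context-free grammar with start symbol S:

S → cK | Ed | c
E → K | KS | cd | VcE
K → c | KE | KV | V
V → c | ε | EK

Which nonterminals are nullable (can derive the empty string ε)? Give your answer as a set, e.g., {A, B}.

{E, K, V}

Directly nullable (have an ε-rule): {V}.
K is nullable via K -> V (every symbol on the right is already known nullable).
E is nullable via E -> K (every symbol on the right is already known nullable).
Not nullable: S — each has a terminal in every rule's right-hand side or depends on a non-nullable symbol.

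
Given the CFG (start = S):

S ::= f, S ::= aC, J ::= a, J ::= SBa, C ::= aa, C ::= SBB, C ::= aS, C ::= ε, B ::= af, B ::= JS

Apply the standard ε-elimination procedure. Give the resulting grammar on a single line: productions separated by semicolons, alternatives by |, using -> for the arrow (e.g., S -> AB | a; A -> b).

S -> a | f | aC; B -> JS | af; C -> aS | aa | SBB; J -> a | SBa

Nullable set: {C}.
S -> aC: C nullable, giving a | aC.
Drop C -> ε.
Unchanged (no nullable symbols): S -> f; B -> JS; B -> af; C -> SBB; C -> aS; C -> aa; J -> SBa; J -> a.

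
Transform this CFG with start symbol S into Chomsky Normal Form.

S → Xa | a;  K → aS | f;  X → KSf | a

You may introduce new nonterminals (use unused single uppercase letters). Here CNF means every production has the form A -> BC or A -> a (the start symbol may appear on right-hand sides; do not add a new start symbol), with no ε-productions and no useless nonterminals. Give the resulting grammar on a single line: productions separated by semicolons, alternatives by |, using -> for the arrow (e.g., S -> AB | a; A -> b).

S -> a | XA; A -> a; B -> f; C -> SB; K -> f | AS; X -> a | KC

No ε-productions.
No unit productions to eliminate.
TERM: introduce A -> a, B -> f and substitute in every rule of length ≥2.
BIN: X -> KSB becomes X -> KC, C -> SB.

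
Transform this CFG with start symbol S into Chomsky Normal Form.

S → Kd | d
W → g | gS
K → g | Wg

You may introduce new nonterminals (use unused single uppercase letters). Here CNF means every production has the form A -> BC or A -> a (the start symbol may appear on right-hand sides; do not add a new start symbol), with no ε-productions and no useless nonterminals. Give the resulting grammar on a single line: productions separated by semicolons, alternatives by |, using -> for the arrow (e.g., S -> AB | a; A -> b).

S -> d | KB; A -> g; B -> d; K -> g | WA; W -> g | AS

No ε-productions.
No unit productions to eliminate.
TERM: introduce B -> d, A -> g and substitute in every rule of length ≥2.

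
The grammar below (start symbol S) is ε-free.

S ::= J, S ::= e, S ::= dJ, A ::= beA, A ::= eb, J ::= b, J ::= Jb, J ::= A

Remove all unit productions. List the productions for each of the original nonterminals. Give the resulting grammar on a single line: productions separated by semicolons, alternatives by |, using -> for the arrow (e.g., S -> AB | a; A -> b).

Unit productions: J->A, S->J.
Unit pairs (A ⇒* B via units): (J,A), (S,A), (S,J).
S: inherits non-unit rules of {A, J, S} → Jb | b | beA | dJ | e | eb.
A: inherits non-unit rules of {A} → beA | eb.
J: inherits non-unit rules of {A, J} → Jb | b | beA | eb.

S -> b | e | Jb | dJ | eb | beA; A -> eb | beA; J -> b | Jb | eb | beA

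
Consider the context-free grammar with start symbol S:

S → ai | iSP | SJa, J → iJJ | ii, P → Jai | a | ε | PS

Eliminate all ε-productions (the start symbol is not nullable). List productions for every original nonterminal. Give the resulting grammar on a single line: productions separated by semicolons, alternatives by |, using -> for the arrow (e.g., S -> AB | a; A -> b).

S -> ai | iS | SJa | iSP; J -> ii | iJJ; P -> S | a | PS | Jai

Nullable set: {P}.
S -> iSP: P nullable, giving iS | iSP.
Drop P -> ε.
P -> PS: P nullable, giving PS | S.
Unchanged (no nullable symbols): S -> SJa; S -> ai; J -> iJJ; J -> ii; P -> Jai; P -> a.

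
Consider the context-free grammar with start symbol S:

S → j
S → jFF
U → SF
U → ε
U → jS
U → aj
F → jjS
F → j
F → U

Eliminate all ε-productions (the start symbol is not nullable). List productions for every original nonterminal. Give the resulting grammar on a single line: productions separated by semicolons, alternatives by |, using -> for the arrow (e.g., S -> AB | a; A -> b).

S -> j | jF | jFF; F -> U | j | jjS; U -> S | SF | aj | jS

Nullable set: {F, U}.
S -> jFF: F, F nullable, giving j | jF | jFF.
F -> U: U nullable, giving U.
Drop U -> ε.
U -> SF: F nullable, giving S | SF.
Unchanged (no nullable symbols): S -> j; F -> j; F -> jjS; U -> aj; U -> jS.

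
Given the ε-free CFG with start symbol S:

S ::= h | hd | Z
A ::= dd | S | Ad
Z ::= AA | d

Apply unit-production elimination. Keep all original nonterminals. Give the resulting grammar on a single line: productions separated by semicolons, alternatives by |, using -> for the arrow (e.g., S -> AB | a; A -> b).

Unit productions: A->S, S->Z.
Unit pairs (A ⇒* B via units): (A,S), (A,Z), (S,Z).
S: inherits non-unit rules of {S, Z} → AA | d | h | hd.
A: inherits non-unit rules of {A, S, Z} → AA | Ad | d | dd | h | hd.
Z: inherits non-unit rules of {Z} → AA | d.

S -> d | h | AA | hd; A -> d | h | AA | Ad | dd | hd; Z -> d | AA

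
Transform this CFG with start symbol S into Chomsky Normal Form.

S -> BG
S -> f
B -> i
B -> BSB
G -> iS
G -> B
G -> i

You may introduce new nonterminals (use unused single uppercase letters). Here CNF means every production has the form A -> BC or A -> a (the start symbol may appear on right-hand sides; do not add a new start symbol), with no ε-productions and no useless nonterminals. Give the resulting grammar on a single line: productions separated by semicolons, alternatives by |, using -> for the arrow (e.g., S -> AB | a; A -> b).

S -> f | BG; A -> i; B -> i | BC; C -> SB; D -> SB; G -> i | AS | BD

No ε-productions.
After unit-elimination: S -> f | BG; B -> i | BSB; G -> i | iS | BSB.
TERM: introduce A -> i and substitute in every rule of length ≥2.
BIN: B -> BSB becomes B -> BC, C -> SB; G -> BSB becomes G -> BD, D -> SB.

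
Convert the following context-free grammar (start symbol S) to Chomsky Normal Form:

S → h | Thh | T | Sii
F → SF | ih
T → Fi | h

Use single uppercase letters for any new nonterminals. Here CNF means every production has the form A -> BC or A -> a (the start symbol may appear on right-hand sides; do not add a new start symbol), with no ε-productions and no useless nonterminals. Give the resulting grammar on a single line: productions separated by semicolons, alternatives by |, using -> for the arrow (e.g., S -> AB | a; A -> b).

No ε-productions.
After unit-elimination: S -> h | Fi | Sii | Thh; F -> SF | ih; T -> h | Fi.
TERM: introduce B -> h, A -> i and substitute in every rule of length ≥2.
BIN: S -> SAA becomes S -> SC, C -> AA; S -> TBB becomes S -> TD, D -> BB.

S -> h | FA | SC | TD; A -> i; B -> h; C -> AA; D -> BB; F -> AB | SF; T -> h | FA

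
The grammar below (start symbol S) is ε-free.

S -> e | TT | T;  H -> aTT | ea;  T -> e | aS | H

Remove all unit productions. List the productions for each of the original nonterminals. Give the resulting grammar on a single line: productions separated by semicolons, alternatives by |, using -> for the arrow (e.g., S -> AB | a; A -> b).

S -> e | TT | aS | ea | aTT; H -> ea | aTT; T -> e | aS | ea | aTT

Unit productions: S->T, T->H.
Unit pairs (A ⇒* B via units): (S,H), (S,T), (T,H).
S: inherits non-unit rules of {H, S, T} → TT | aS | aTT | e | ea.
H: inherits non-unit rules of {H} → aTT | ea.
T: inherits non-unit rules of {H, T} → aS | aTT | e | ea.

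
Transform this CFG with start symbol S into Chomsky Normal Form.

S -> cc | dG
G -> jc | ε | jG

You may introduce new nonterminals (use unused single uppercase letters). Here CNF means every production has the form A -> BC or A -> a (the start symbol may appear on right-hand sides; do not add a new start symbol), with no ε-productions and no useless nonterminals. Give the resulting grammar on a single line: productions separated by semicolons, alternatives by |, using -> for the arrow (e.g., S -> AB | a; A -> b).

S -> d | BB | CG; A -> j; B -> c; C -> d; G -> j | AB | AG

Nullable: {G}; after ε-elimination: S -> d | cc | dG; G -> j | jG | jc.
No unit productions to eliminate.
TERM: introduce B -> c, C -> d, A -> j and substitute in every rule of length ≥2.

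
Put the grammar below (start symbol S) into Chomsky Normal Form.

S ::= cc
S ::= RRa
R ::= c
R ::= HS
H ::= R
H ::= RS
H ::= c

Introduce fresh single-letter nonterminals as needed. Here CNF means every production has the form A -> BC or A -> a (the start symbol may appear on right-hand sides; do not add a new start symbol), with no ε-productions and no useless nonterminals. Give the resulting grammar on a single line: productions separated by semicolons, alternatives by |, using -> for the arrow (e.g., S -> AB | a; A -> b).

S -> BB | RC; A -> a; B -> c; C -> RA; H -> c | HS | RS; R -> c | HS

No ε-productions.
After unit-elimination: S -> cc | RRa; H -> c | HS | RS; R -> c | HS.
TERM: introduce A -> a, B -> c and substitute in every rule of length ≥2.
BIN: S -> RRA becomes S -> RC, C -> RA.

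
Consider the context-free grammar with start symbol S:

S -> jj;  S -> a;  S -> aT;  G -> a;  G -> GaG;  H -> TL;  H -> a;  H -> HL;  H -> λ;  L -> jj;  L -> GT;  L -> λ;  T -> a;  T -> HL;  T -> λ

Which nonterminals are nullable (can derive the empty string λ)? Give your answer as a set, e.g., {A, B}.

{H, L, T}

Directly nullable (have an ε-rule): {H, L, T}.
Not nullable: G, S — each has a terminal in every rule's right-hand side or depends on a non-nullable symbol.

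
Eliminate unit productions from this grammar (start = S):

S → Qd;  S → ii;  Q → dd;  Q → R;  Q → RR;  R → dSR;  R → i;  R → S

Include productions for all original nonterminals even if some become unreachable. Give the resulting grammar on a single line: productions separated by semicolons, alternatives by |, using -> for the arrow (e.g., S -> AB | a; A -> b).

Unit productions: Q->R, R->S.
Unit pairs (A ⇒* B via units): (Q,R), (Q,S), (R,S).
S: inherits non-unit rules of {S} → Qd | ii.
Q: inherits non-unit rules of {Q, R, S} → Qd | RR | dSR | dd | i | ii.
R: inherits non-unit rules of {R, S} → Qd | dSR | i | ii.

S -> Qd | ii; Q -> i | Qd | RR | dd | ii | dSR; R -> i | Qd | ii | dSR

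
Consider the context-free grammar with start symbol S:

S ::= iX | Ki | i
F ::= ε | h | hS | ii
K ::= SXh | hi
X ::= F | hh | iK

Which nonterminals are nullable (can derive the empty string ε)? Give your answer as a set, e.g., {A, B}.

Directly nullable (have an ε-rule): {F}.
X is nullable via X -> F (every symbol on the right is already known nullable).
Not nullable: K, S — each has a terminal in every rule's right-hand side or depends on a non-nullable symbol.

{F, X}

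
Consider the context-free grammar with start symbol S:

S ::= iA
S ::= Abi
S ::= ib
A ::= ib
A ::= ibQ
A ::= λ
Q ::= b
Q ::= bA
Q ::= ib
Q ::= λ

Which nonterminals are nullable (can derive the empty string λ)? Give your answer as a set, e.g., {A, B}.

{A, Q}

Directly nullable (have an ε-rule): {A, Q}.
Not nullable: S — each has a terminal in every rule's right-hand side or depends on a non-nullable symbol.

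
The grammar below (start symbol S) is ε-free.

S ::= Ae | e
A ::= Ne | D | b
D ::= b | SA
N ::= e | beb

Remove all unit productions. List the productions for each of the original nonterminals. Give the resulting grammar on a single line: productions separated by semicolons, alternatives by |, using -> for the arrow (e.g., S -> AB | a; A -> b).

Unit productions: A->D.
Unit pairs (A ⇒* B via units): (A,D).
S: inherits non-unit rules of {S} → Ae | e.
A: inherits non-unit rules of {A, D} → Ne | SA | b.
D: inherits non-unit rules of {D} → SA | b.
N: inherits non-unit rules of {N} → beb | e.

S -> e | Ae; A -> b | Ne | SA; D -> b | SA; N -> e | beb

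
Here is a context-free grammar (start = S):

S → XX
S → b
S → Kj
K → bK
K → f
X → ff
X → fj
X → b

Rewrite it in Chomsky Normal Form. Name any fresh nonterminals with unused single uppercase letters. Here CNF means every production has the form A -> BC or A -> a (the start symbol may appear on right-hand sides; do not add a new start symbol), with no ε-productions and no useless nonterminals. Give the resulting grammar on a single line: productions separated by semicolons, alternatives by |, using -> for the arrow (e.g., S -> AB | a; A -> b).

S -> b | KB | XX; A -> b; B -> j; C -> f; K -> f | AK; X -> b | CB | CC

No ε-productions.
No unit productions to eliminate.
TERM: introduce A -> b, C -> f, B -> j and substitute in every rule of length ≥2.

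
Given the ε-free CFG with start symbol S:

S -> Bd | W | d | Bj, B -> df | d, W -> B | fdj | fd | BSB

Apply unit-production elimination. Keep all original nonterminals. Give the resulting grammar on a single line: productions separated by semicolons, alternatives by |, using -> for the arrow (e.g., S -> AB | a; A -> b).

Unit productions: S->W, W->B.
Unit pairs (A ⇒* B via units): (S,B), (S,W), (W,B).
S: inherits non-unit rules of {B, S, W} → BSB | Bd | Bj | d | df | fd | fdj.
B: inherits non-unit rules of {B} → d | df.
W: inherits non-unit rules of {B, W} → BSB | d | df | fd | fdj.

S -> d | Bd | Bj | df | fd | BSB | fdj; B -> d | df; W -> d | df | fd | BSB | fdj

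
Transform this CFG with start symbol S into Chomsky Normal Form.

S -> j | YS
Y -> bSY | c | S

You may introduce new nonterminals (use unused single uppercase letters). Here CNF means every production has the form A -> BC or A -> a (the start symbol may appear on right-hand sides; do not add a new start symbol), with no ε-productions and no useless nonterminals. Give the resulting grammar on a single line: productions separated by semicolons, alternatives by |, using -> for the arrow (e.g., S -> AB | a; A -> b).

S -> j | YS; A -> b; B -> SY; Y -> c | j | AB | YS

No ε-productions.
After unit-elimination: S -> j | YS; Y -> c | j | YS | bSY.
TERM: introduce A -> b and substitute in every rule of length ≥2.
BIN: Y -> ASY becomes Y -> AB, B -> SY.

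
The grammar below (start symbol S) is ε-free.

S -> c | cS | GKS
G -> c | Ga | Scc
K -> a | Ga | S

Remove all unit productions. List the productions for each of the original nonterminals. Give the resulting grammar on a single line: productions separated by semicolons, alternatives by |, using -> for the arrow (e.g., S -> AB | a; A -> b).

Unit productions: K->S.
Unit pairs (A ⇒* B via units): (K,S).
S: inherits non-unit rules of {S} → GKS | c | cS.
G: inherits non-unit rules of {G} → Ga | Scc | c.
K: inherits non-unit rules of {K, S} → GKS | Ga | a | c | cS.

S -> c | cS | GKS; G -> c | Ga | Scc; K -> a | c | Ga | cS | GKS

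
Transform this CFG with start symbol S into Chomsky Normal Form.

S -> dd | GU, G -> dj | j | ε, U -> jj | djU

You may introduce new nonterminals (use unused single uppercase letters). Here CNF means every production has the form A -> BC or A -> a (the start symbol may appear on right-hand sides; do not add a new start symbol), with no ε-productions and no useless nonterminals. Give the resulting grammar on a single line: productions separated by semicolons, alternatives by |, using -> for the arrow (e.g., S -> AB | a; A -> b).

S -> AA | AC | BB | GU; A -> d; B -> j; C -> BU; D -> BU; G -> j | AB; U -> AD | BB

Nullable: {G}; after ε-elimination: S -> U | GU | dd; G -> j | dj; U -> jj | djU.
After unit-elimination: S -> GU | dd | jj | djU; G -> j | dj; U -> jj | djU.
TERM: introduce A -> d, B -> j and substitute in every rule of length ≥2.
BIN: S -> ABU becomes S -> AC, C -> BU; U -> ABU becomes U -> AD, D -> BU.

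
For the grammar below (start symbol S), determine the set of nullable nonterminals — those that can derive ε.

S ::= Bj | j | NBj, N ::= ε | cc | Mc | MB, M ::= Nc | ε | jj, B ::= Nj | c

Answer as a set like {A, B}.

{M, N}

Directly nullable (have an ε-rule): {M, N}.
Not nullable: B, S — each has a terminal in every rule's right-hand side or depends on a non-nullable symbol.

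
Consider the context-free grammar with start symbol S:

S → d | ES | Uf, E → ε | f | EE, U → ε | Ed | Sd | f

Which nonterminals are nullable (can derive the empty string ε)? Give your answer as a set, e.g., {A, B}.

{E, U}

Directly nullable (have an ε-rule): {E, U}.
Not nullable: S — each has a terminal in every rule's right-hand side or depends on a non-nullable symbol.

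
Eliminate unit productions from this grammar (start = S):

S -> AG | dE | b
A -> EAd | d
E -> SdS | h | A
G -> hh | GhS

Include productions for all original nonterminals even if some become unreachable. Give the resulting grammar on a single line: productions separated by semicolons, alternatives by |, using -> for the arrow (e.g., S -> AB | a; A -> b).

S -> b | AG | dE; A -> d | EAd; E -> d | h | EAd | SdS; G -> hh | GhS

Unit productions: E->A.
Unit pairs (A ⇒* B via units): (E,A).
S: inherits non-unit rules of {S} → AG | b | dE.
A: inherits non-unit rules of {A} → EAd | d.
E: inherits non-unit rules of {A, E} → EAd | SdS | d | h.
G: inherits non-unit rules of {G} → GhS | hh.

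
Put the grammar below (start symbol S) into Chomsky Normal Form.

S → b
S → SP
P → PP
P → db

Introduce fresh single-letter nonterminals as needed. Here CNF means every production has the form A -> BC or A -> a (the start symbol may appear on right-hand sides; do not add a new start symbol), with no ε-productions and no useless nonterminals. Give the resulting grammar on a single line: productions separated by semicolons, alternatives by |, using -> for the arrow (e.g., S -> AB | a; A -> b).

S -> b | SP; A -> d; B -> b; P -> AB | PP

No ε-productions.
No unit productions to eliminate.
TERM: introduce B -> b, A -> d and substitute in every rule of length ≥2.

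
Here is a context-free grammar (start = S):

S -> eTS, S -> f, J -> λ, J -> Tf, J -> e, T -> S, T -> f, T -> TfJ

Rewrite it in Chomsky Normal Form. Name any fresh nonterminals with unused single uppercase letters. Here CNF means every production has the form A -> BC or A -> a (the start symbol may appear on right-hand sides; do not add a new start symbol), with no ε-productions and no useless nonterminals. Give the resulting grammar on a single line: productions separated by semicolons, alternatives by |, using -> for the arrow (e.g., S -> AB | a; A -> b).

S -> f | BC; A -> f; B -> e; C -> TS; D -> TS; E -> AJ; J -> e | TA; T -> f | BD | TA | TE

Nullable: {J}; after ε-elimination: S -> f | eTS; J -> e | Tf; T -> S | f | Tf | TfJ.
After unit-elimination: S -> f | eTS; J -> e | Tf; T -> f | Tf | TfJ | eTS.
TERM: introduce B -> e, A -> f and substitute in every rule of length ≥2.
BIN: S -> BTS becomes S -> BC, C -> TS; T -> BTS becomes T -> BD, D -> TS; T -> TAJ becomes T -> TE, E -> AJ.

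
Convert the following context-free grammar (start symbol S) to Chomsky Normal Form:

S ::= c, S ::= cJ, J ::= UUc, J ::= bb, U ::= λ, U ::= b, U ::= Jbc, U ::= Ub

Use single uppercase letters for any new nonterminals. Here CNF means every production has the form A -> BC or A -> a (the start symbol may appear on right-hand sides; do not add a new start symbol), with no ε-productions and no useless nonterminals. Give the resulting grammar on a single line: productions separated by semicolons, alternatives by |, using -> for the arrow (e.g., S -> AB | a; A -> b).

S -> c | AJ; A -> c; B -> b; C -> UA; D -> BA; J -> c | BB | UA | UC; U -> b | JD | UB

Nullable: {U}; after ε-elimination: S -> c | cJ; J -> c | Uc | bb | UUc; U -> b | Ub | Jbc.
No unit productions to eliminate.
TERM: introduce B -> b, A -> c and substitute in every rule of length ≥2.
BIN: J -> UUA becomes J -> UC, C -> UA; U -> JBA becomes U -> JD, D -> BA.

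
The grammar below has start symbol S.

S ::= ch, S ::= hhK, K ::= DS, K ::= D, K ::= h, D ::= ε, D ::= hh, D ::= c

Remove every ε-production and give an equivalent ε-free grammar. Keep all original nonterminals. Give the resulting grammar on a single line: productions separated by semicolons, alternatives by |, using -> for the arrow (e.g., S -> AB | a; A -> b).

Nullable set: {D, K}.
S -> hhK: K nullable, giving hh | hhK.
Drop D -> ε.
K -> D: D nullable, giving D.
K -> DS: D nullable, giving DS | S.
Unchanged (no nullable symbols): S -> ch; D -> c; D -> hh; K -> h.

S -> ch | hh | hhK; D -> c | hh; K -> D | S | h | DS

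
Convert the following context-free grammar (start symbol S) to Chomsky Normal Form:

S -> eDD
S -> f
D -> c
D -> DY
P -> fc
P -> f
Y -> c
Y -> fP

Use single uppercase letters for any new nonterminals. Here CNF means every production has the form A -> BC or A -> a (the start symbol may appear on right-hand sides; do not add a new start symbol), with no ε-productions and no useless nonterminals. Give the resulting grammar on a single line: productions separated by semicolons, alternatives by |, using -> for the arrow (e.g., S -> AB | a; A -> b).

S -> f | CE; A -> f; B -> c; C -> e; D -> c | DY; E -> DD; P -> f | AB; Y -> c | AP

No ε-productions.
No unit productions to eliminate.
TERM: introduce B -> c, C -> e, A -> f and substitute in every rule of length ≥2.
BIN: S -> CDD becomes S -> CE, E -> DD.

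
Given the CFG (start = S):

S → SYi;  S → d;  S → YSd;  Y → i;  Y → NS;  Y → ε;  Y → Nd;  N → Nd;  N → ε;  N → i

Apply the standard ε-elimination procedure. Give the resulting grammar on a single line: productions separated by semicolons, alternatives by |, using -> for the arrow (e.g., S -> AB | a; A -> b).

Nullable set: {N, Y}.
S -> SYi: Y nullable, giving SYi | Si.
S -> YSd: Y nullable, giving Sd | YSd.
Drop N -> ε.
N -> Nd: N nullable, giving Nd | d.
Drop Y -> ε.
Y -> NS: N nullable, giving NS | S.
Y -> Nd: N nullable, giving Nd | d.
Unchanged (no nullable symbols): S -> d; N -> i; Y -> i.

S -> d | Sd | Si | SYi | YSd; N -> d | i | Nd; Y -> S | d | i | NS | Nd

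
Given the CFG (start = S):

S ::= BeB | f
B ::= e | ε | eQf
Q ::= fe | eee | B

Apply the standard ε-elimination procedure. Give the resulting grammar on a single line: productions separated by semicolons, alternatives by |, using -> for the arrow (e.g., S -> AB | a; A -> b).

Nullable set: {B, Q}.
S -> BeB: B, B nullable, giving Be | BeB | e | eB.
Drop B -> ε.
B -> eQf: Q nullable, giving eQf | ef.
Q -> B: B nullable, giving B.
Unchanged (no nullable symbols): S -> f; B -> e; Q -> eee; Q -> fe.

S -> e | f | Be | eB | BeB; B -> e | ef | eQf; Q -> B | fe | eee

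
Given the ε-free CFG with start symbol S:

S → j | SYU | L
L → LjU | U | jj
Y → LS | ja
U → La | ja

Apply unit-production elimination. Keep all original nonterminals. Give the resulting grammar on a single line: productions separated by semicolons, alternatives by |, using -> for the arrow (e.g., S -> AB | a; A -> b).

Unit productions: L->U, S->L.
Unit pairs (A ⇒* B via units): (L,U), (S,L), (S,U).
S: inherits non-unit rules of {L, S, U} → La | LjU | SYU | j | ja | jj.
L: inherits non-unit rules of {L, U} → La | LjU | ja | jj.
U: inherits non-unit rules of {U} → La | ja.
Y: inherits non-unit rules of {Y} → LS | ja.

S -> j | La | ja | jj | LjU | SYU; L -> La | ja | jj | LjU; U -> La | ja; Y -> LS | ja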